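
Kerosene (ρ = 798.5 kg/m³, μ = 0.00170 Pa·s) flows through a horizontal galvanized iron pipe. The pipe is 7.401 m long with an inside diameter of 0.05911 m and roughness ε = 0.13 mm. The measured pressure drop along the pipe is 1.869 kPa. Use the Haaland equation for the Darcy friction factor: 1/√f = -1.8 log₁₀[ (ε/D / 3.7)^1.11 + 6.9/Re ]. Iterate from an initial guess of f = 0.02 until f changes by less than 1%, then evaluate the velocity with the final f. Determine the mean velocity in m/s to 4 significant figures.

V ≈ 1.156 m/s

Rearranging Darcy-Weisbach: V = √(2·ΔP·D/(f·L·ρ)). With ε/D = 0.00013/0.05911 = 0.0022, iterate starting from f = 0.02:
  f = 0.02 → V = √(2·1869·0.05911/(0.02·7.401·798.5)) = 1.367 m/s; Re = ρVD/μ = 3.796e+04; f → 0.02746
  f = 0.02746 → V = 1.167 m/s; Re = 3.239e+04; f → 0.02795
  f = 0.02795 → V = 1.156 m/s; Re = 3.211e+04; f → 0.02798
Converged (Δf/f < 1%). With the final f = 0.02798: V = √(2·1869·0.05911/(0.02798·7.401·798.5)) = 1.156 m/s.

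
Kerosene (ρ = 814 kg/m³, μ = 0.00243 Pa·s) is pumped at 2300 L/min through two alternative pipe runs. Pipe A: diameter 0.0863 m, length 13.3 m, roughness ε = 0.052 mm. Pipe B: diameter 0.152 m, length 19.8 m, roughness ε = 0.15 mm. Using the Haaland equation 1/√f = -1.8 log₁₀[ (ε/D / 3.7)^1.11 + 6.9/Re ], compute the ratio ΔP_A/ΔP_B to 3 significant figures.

Pipe A: V = Q/A = 0.03833/0.005849 = 6.553 m/s; Re = 1.894e+05; ε/D = 0.000603; Haaland → f = 0.01924; ΔP_A = f(L/D)(ρV²/2) = 5.183e+04 Pa.
Pipe B: V = Q/A = 0.03833/0.01815 = 2.113 m/s; Re = 1.076e+05; ε/D = 0.000987; Haaland → f = 0.02178; ΔP_B = f(L/D)(ρV²/2) = 5153 Pa.
ΔP_A/ΔP_B = 5.183e+04/5153 = 10.1.

ΔP_A/ΔP_B ≈ 10.1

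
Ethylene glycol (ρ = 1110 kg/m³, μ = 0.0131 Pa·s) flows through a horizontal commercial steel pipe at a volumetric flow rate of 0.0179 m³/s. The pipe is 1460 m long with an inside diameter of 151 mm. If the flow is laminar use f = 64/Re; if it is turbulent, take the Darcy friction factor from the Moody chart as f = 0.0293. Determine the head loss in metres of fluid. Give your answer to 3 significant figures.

Cross-sectional area A = πD²/4 = π(0.151)²/4 = 0.01791 m²; mean velocity V = Q/A = 0.0179/0.01791 = 0.9996 m/s.
Reynolds number Re = ρVD/μ = 1110 · 0.9996 · 0.151 / 0.0131 = 1.279e+04.
Re > 4000 → turbulent; use the Moody-chart value f = 0.0293.
Darcy-Weisbach: ΔP = f(L/D)(ρV²/2) = 0.0293·(1460/0.151)·(1110·0.9996²/2) = 0.0293·9669·554.5 = 1.571e+05 Pa.
Head loss h_f = ΔP/(ρg) = 1.571e+05/(1110·9.81) = 14.4 m.

h_f ≈ 14.4 m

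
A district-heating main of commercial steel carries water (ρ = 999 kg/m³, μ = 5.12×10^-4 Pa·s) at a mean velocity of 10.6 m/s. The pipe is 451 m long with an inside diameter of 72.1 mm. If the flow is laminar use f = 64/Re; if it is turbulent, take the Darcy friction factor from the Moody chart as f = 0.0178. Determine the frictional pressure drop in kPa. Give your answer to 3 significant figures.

Reynolds number Re = ρVD/μ = 999 · 10.6 · 0.0721 / 0.000512 = 1.491e+06.
Re > 4000 → turbulent; use the Moody-chart value f = 0.0178.
Darcy-Weisbach: ΔP = f(L/D)(ρV²/2) = 0.0178·(451/0.0721)·(999·10.6²/2) = 0.0178·6255·5.612e+04 = 6.249e+06 Pa.
ΔP = 6.249e+06 Pa = 6250 kPa.

ΔP ≈ 6250 kPa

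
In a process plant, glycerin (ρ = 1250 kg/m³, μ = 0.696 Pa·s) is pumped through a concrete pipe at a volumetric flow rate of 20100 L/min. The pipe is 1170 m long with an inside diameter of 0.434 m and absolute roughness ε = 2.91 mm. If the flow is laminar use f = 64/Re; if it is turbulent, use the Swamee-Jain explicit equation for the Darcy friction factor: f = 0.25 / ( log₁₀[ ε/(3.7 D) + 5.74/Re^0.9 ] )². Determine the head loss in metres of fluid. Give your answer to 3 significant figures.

h_f ≈ 25.5 m

Q = 20100 L/min = 20100/60000 = 0.335 m³/s.
Cross-sectional area A = πD²/4 = π(0.434)²/4 = 0.1479 m²; mean velocity V = Q/A = 0.335/0.1479 = 2.265 m/s.
Reynolds number Re = ρVD/μ = 1250 · 2.265 · 0.434 / 0.696 = 1765.
Re < 2300 → laminar flow, so f = 64/Re = 64/1765 = 0.03626 (the turbulent correlation is not needed).
Darcy-Weisbach: ΔP = f(L/D)(ρV²/2) = 0.03626·(1170/0.434)·(1250·2.265²/2) = 0.03626·2696·3205 = 3.133e+05 Pa.
Head loss h_f = ΔP/(ρg) = 3.133e+05/(1250·9.81) = 25.5 m.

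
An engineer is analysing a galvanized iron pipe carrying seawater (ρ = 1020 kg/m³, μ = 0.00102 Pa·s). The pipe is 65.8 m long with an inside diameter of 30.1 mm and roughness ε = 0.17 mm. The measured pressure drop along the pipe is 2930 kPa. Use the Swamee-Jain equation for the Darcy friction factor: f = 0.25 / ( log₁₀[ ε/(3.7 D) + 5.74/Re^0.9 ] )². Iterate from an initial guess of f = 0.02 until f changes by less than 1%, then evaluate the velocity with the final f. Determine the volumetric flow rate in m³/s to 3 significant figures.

Rearranging Darcy-Weisbach: V = √(2·ΔP·D/(f·L·ρ)). With ε/D = 0.00017/0.0301 = 0.00565, iterate starting from f = 0.02:
  f = 0.02 → V = √(2·2.93e+06·0.0301/(0.02·65.8·1020)) = 11.46 m/s; Re = ρVD/μ = 3.45e+05; f → 0.03189
  f = 0.03189 → V = 9.077 m/s; Re = 2.732e+05; f → 0.03198
Converged (Δf/f < 1%). With the final f = 0.03198: V = √(2·2.93e+06·0.0301/(0.03198·65.8·1020)) = 9.065 m/s.
Q = V·A = 9.065·(π/4·0.0301²) = 0.006451 m³/s = 0.00645 m³/s.

Q ≈ 0.00645 m³/s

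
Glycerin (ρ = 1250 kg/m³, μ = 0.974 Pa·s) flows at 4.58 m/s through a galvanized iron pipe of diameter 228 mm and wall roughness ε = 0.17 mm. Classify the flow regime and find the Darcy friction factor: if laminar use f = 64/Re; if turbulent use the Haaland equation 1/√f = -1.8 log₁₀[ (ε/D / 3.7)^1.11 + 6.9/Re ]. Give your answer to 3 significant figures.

Re = ρVD/μ = 1250·4.58·0.228/0.974 = 1340.
Re < 2300 → laminar, so f = 64/Re = 0.04776 (roughness is irrelevant in laminar flow).

f ≈ 0.0478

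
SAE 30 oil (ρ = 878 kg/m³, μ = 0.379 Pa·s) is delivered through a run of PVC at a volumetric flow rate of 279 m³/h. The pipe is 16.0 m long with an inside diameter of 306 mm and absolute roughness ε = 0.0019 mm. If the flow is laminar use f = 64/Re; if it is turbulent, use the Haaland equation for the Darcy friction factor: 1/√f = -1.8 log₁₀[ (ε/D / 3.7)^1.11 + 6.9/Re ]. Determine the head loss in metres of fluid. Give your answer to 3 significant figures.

h_f ≈ 0.254 m

Q = 279 m³/h = 279/3600 = 0.0775 m³/s.
Cross-sectional area A = πD²/4 = π(0.306)²/4 = 0.07354 m²; mean velocity V = Q/A = 0.0775/0.07354 = 1.054 m/s.
Reynolds number Re = ρVD/μ = 878 · 1.054 · 0.306 / 0.379 = 747.
Re < 2300 → laminar flow, so f = 64/Re = 64/747 = 0.08567 (the turbulent correlation is not needed).
Darcy-Weisbach: ΔP = f(L/D)(ρV²/2) = 0.08567·(16/0.306)·(878·1.054²/2) = 0.08567·52.29·487.5 = 2184 Pa.
Head loss h_f = ΔP/(ρg) = 2184/(878·9.81) = 0.254 m.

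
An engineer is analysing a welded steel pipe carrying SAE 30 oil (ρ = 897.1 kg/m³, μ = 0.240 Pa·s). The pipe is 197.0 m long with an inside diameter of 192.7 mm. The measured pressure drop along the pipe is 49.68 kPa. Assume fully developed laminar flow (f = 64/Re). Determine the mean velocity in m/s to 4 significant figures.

V ≈ 1.219 m/s

For laminar flow, f = 64/Re with Re = ρVD/μ, so Darcy-Weisbach reduces to ΔP = 32μLV/D². Solving for V: V = ΔP·D²/(32μL) = 4.968e+04·(0.1927)²/(32·0.24·197) = 1.219 m/s.
Check: Re = ρVD/μ = 897.1·1.219·0.1927/0.24 = 878.3 < 2300, so the laminar assumption holds.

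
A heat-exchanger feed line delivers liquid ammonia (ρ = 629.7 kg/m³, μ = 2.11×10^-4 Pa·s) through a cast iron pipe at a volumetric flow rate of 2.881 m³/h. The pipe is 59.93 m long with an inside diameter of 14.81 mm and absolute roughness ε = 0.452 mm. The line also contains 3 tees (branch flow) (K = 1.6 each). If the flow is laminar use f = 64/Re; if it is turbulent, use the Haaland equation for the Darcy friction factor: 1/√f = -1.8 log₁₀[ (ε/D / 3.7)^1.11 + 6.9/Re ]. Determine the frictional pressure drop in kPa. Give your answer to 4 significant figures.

ΔP ≈ 1623 kPa

Q = 2.881 m³/h = 2.881/3600 = 0.0008003 m³/s.
Cross-sectional area A = πD²/4 = π(0.01481)²/4 = 0.0001723 m²; mean velocity V = Q/A = 0.0008003/0.0001723 = 4.646 m/s.
Reynolds number Re = ρVD/μ = 629.7 · 4.646 · 0.01481 / 0.000211 = 2.053e+05.
Re > 4000 → turbulent. Relative roughness ε/D = 0.000452/0.01481 = 0.0305. Haaland: 1/√f = -1.8 log₁₀[(0.0305/3.7)^1.11 + 6.9/2.053e+05] = -1.8 log₁₀[0.00487 + 3.36e-05] = 4.158, so f = 0.05785.
Total minor-loss coefficient ΣK = 3·1.6 = 4.8.
ΔP = [f·L/D + ΣK]·(ρV²/2) = [0.05785·59.93/0.01481 + 4.8]·(629.7·4.646²/2) = [234.1 + 4.8]·6795 = 1.623e+06 Pa.
ΔP = 1.623e+06 Pa = 1623 kPa.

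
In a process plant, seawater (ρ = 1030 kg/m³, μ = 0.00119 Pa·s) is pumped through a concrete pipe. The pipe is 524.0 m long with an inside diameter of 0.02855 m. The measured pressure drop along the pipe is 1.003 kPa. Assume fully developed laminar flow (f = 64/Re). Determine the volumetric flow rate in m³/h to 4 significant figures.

For laminar flow, f = 64/Re with Re = ρVD/μ, so Darcy-Weisbach reduces to ΔP = 32μLV/D². Solving for V: V = ΔP·D²/(32μL) = 1003·(0.02855)²/(32·0.00119·524) = 0.04097 m/s.
Check: Re = ρVD/μ = 1030·0.04097·0.02855/0.00119 = 1012 < 2300, so the laminar assumption holds.
Q = V·A = 0.04097·(π/4·0.02855²) = 2.623e-05 m³/s = 0.09443 m³/h.

Q ≈ 0.09443 m³/h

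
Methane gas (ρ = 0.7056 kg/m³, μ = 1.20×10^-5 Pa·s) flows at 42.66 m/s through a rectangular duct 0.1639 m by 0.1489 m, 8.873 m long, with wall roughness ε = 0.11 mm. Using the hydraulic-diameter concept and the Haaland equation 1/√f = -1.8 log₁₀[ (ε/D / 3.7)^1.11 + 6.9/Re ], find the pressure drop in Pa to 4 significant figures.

ΔP ≈ 691.5 Pa

Hydraulic diameter D_h = 4A/P = 4·(0.1639·0.1489)/(2·(0.1639+0.1489)) = 0.09762/0.6256 = 0.156 m.
Re = ρVD_h/μ = 0.7056·42.66·0.156/1.2e-05 = 3.914e+05.
ε/D_h = 0.00011/0.156 = 0.000705; Haaland gives 1/√f = -1.8 log₁₀[7.43e-05+1.76e-05] = 7.266, so f = 0.01894.
ΔP = f(L/D_h)(ρV²/2) = 0.01894·8.873/0.156·642.1 = 691.5 Pa.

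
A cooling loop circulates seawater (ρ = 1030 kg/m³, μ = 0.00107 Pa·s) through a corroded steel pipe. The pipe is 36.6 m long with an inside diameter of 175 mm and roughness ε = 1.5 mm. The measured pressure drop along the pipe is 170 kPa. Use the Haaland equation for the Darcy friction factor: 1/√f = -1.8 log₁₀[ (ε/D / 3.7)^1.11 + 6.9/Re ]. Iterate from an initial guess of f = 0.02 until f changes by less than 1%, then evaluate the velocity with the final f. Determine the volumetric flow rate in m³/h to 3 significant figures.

Rearranging Darcy-Weisbach: V = √(2·ΔP·D/(f·L·ρ)). With ε/D = 0.0015/0.175 = 0.00857, iterate starting from f = 0.02:
  f = 0.02 → V = √(2·1.7e+05·0.175/(0.02·36.6·1030)) = 8.884 m/s; Re = ρVD/μ = 1.496e+06; f → 0.03612
  f = 0.03612 → V = 6.611 m/s; Re = 1.114e+06; f → 0.03613
Converged (Δf/f < 1%). With the final f = 0.03613: V = √(2·1.7e+05·0.175/(0.03613·36.6·1030)) = 6.609 m/s.
Q = V·A = 6.609·(π/4·0.175²) = 0.159 m³/s = 572 m³/h.

Q ≈ 572 m³/h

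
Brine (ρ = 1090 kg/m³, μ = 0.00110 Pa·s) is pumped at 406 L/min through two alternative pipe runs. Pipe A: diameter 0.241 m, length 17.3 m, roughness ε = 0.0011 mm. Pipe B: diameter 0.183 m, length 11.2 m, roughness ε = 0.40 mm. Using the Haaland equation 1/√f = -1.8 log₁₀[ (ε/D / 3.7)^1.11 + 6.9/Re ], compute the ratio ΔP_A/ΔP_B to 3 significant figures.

ΔP_A/ΔP_B ≈ 0.325

Pipe A: V = Q/A = 0.006767/0.04562 = 0.1483 m/s; Re = 3.542e+04; ε/D = 4.56e-06; Haaland → f = 0.02243; ΔP_A = f(L/D)(ρV²/2) = 19.31 Pa.
Pipe B: V = Q/A = 0.006767/0.0263 = 0.2573 m/s; Re = 4.665e+04; ε/D = 0.00219; Haaland → f = 0.02688; ΔP_B = f(L/D)(ρV²/2) = 59.34 Pa.
ΔP_A/ΔP_B = 19.31/59.34 = 0.325.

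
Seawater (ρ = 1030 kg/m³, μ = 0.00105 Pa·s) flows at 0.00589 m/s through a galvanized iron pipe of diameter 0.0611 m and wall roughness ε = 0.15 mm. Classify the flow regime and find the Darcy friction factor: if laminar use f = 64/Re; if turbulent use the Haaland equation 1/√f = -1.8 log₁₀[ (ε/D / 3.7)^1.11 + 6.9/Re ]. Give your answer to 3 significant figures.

f ≈ 0.181

Re = ρVD/μ = 1030·0.00589·0.0611/0.00105 = 353.
Re < 2300 → laminar, so f = 64/Re = 0.1813 (roughness is irrelevant in laminar flow).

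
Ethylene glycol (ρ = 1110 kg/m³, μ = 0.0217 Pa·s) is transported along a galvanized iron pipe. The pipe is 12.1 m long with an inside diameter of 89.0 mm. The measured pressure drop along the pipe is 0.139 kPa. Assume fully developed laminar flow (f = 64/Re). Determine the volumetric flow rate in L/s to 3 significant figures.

Q ≈ 0.815 L/s

For laminar flow, f = 64/Re with Re = ρVD/μ, so Darcy-Weisbach reduces to ΔP = 32μLV/D². Solving for V: V = ΔP·D²/(32μL) = 139·(0.089)²/(32·0.0217·12.1) = 0.131 m/s.
Check: Re = ρVD/μ = 1110·0.131·0.089/0.0217 = 596.6 < 2300, so the laminar assumption holds.
Q = V·A = 0.131·(π/4·0.089²) = 0.0008152 m³/s = 0.815 L/s.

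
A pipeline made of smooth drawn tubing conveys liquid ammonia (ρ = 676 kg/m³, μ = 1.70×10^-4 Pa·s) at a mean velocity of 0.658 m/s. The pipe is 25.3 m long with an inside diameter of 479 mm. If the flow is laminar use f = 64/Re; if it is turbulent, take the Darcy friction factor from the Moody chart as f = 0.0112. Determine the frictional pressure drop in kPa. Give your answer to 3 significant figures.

Reynolds number Re = ρVD/μ = 676 · 0.658 · 0.479 / 0.00017 = 1.253e+06.
Re > 4000 → turbulent; use the Moody-chart value f = 0.0112.
Darcy-Weisbach: ΔP = f(L/D)(ρV²/2) = 0.0112·(25.3/0.479)·(676·0.658²/2) = 0.0112·52.82·146.3 = 86.57 Pa.
ΔP = 86.57 Pa = 0.0866 kPa.

ΔP ≈ 0.0866 kPa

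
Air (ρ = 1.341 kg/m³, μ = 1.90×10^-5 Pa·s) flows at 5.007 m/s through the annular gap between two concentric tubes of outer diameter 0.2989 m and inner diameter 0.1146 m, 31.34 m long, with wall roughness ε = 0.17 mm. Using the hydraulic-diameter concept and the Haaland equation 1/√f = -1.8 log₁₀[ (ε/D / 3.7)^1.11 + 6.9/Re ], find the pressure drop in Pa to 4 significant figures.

ΔP ≈ 64.93 Pa

Hydraulic diameter D_h = 4A/P = D_o - D_i = 0.2989 - 0.1146 = 0.1843 m.
Re = ρVD_h/μ = 1.341·5.007·0.1843/1.9e-05 = 6.513e+04.
ε/D_h = 0.00017/0.1843 = 0.000922; Haaland gives 1/√f = -1.8 log₁₀[0.0001+0.000106] = 6.635, so f = 0.02272.
ΔP = f(L/D_h)(ρV²/2) = 0.02272·31.34/0.1843·16.81 = 64.93 Pa.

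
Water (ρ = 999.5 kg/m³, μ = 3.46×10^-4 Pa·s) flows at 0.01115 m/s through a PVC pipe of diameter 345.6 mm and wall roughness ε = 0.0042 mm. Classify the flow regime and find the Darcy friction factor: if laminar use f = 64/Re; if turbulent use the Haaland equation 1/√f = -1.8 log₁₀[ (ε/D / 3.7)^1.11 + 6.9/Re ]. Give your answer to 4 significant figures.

f ≈ 0.03001

Re = ρVD/μ = 999.5·0.01115·0.3456/0.000346 = 1.113e+04.
Re > 4000 → turbulent. ε/D = 4.2e-06/0.3456 = 1.22e-05; Haaland: 1/√f = -1.8 log₁₀[8.19e-07 + 0.00062] = 5.773, so f = 0.03001.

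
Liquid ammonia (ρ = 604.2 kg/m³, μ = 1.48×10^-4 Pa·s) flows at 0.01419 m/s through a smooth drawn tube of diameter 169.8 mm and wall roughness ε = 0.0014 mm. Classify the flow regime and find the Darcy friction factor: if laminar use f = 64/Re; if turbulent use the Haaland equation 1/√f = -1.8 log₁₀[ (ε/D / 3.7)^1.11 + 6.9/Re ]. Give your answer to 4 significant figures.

f ≈ 0.03103

Re = ρVD/μ = 604.2·0.01419·0.1698/0.000148 = 9836.
Re > 4000 → turbulent. ε/D = 1.4e-06/0.1698 = 8.24e-06; Haaland: 1/√f = -1.8 log₁₀[5.32e-07 + 0.000701] = 5.677, so f = 0.03103.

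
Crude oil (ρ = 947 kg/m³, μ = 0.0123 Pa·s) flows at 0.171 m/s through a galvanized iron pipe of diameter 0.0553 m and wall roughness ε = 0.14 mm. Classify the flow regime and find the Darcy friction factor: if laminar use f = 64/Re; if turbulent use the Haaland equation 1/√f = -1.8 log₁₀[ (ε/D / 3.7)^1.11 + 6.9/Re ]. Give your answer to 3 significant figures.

Re = ρVD/μ = 947·0.171·0.0553/0.0123 = 728.1.
Re < 2300 → laminar, so f = 64/Re = 0.08791 (roughness is irrelevant in laminar flow).

f ≈ 0.0879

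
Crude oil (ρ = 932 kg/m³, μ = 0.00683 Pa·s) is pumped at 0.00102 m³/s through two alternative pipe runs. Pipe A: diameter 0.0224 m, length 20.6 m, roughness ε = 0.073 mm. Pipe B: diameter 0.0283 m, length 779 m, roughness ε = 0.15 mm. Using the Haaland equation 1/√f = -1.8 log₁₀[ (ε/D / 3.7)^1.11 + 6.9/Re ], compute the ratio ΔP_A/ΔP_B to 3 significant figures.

ΔP_A/ΔP_B ≈ 0.0766

Pipe A: V = Q/A = 0.00102/0.0003941 = 2.588 m/s; Re = 7911; ε/D = 0.00326; Haaland → f = 0.03687; ΔP_A = f(L/D)(ρV²/2) = 1.059e+05 Pa.
Pipe B: V = Q/A = 0.00102/0.000629 = 1.622 m/s; Re = 6262; ε/D = 0.0053; Haaland → f = 0.04096; ΔP_B = f(L/D)(ρV²/2) = 1.382e+06 Pa.
ΔP_A/ΔP_B = 1.059e+05/1.382e+06 = 0.0766.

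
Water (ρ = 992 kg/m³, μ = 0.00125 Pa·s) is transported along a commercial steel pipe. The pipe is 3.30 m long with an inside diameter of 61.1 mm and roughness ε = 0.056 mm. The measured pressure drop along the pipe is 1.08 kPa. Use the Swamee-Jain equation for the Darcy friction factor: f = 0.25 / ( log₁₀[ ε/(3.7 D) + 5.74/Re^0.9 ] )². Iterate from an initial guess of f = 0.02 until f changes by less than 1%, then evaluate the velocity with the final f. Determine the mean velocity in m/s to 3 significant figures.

Rearranging Darcy-Weisbach: V = √(2·ΔP·D/(f·L·ρ)). With ε/D = 5.6e-05/0.0611 = 0.000917, iterate starting from f = 0.02:
  f = 0.02 → V = √(2·1080·0.0611/(0.02·3.3·992)) = 1.42 m/s; Re = ρVD/μ = 6.884e+04; f → 0.02296
  f = 0.02296 → V = 1.325 m/s; Re = 6.425e+04; f → 0.02316
Converged (Δf/f < 1%). With the final f = 0.02316: V = √(2·1080·0.0611/(0.02316·3.3·992)) = 1.319 m/s.

V ≈ 1.32 m/s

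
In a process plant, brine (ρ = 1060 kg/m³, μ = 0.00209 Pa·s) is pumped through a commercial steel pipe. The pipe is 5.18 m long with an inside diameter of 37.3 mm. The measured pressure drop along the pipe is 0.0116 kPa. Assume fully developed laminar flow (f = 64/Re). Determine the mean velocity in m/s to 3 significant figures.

For laminar flow, f = 64/Re with Re = ρVD/μ, so Darcy-Weisbach reduces to ΔP = 32μLV/D². Solving for V: V = ΔP·D²/(32μL) = 11.6·(0.0373)²/(32·0.00209·5.18) = 0.04659 m/s.
Check: Re = ρVD/μ = 1060·0.04659·0.0373/0.00209 = 881.3 < 2300, so the laminar assumption holds.

V ≈ 0.0466 m/s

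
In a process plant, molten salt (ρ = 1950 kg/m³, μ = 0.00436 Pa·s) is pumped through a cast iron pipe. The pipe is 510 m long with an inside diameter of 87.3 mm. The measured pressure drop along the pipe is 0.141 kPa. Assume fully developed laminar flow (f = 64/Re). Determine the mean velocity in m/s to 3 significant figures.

V ≈ 0.0151 m/s

For laminar flow, f = 64/Re with Re = ρVD/μ, so Darcy-Weisbach reduces to ΔP = 32μLV/D². Solving for V: V = ΔP·D²/(32μL) = 141·(0.0873)²/(32·0.00436·510) = 0.0151 m/s.
Check: Re = ρVD/μ = 1950·0.0151·0.0873/0.00436 = 589.7 < 2300, so the laminar assumption holds.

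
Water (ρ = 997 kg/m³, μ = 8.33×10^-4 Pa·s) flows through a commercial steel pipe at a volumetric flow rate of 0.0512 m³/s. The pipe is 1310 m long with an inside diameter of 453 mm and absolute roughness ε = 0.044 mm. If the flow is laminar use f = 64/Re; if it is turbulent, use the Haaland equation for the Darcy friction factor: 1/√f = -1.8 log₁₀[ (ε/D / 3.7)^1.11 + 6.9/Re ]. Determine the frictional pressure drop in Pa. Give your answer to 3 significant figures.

Cross-sectional area A = πD²/4 = π(0.453)²/4 = 0.1612 m²; mean velocity V = Q/A = 0.0512/0.1612 = 0.3177 m/s.
Reynolds number Re = ρVD/μ = 997 · 0.3177 · 0.453 / 0.000833 = 1.722e+05.
Re > 4000 → turbulent. Relative roughness ε/D = 4.4e-05/0.453 = 9.71e-05. Haaland: 1/√f = -1.8 log₁₀[(9.71e-05/3.7)^1.11 + 6.9/1.722e+05] = -1.8 log₁₀[8.23e-06 + 4.01e-05] = 7.769, so f = 0.01657.
Darcy-Weisbach: ΔP = f(L/D)(ρV²/2) = 0.01657·(1310/0.453)·(997·0.3177²/2) = 0.01657·2892·50.31 = 2410 Pa.

ΔP ≈ 2410 Pa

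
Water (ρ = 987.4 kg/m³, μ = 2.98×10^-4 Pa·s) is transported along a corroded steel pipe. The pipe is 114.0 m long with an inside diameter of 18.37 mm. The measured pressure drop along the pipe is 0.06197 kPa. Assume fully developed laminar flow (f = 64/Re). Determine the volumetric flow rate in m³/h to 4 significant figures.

For laminar flow, f = 64/Re with Re = ρVD/μ, so Darcy-Weisbach reduces to ΔP = 32μLV/D². Solving for V: V = ΔP·D²/(32μL) = 61.97·(0.01837)²/(32·0.000298·114) = 0.01924 m/s.
Check: Re = ρVD/μ = 987.4·0.01924·0.01837/0.000298 = 1171 < 2300, so the laminar assumption holds.
Q = V·A = 0.01924·(π/4·0.01837²) = 5.098e-06 m³/s = 0.01835 m³/h.

Q ≈ 0.01835 m³/h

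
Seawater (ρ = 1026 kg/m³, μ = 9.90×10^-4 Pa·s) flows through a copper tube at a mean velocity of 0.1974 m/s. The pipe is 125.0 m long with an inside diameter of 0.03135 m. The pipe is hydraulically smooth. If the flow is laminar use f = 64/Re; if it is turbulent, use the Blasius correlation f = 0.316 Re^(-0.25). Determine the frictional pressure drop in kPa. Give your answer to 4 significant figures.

Reynolds number Re = ρVD/μ = 1026 · 0.1974 · 0.03135 / 0.00099 = 6414.
Re > 4000 → turbulent. Smooth-pipe (Blasius): f = 0.316 Re^(-0.25) = 0.316/(6414)^0.25 = 0.03531.
Darcy-Weisbach: ΔP = f(L/D)(ρV²/2) = 0.03531·(125/0.03135)·(1026·0.1974²/2) = 0.03531·3987·19.99 = 2814 Pa.
ΔP = 2814 Pa = 2.814 kPa.

ΔP ≈ 2.814 kPa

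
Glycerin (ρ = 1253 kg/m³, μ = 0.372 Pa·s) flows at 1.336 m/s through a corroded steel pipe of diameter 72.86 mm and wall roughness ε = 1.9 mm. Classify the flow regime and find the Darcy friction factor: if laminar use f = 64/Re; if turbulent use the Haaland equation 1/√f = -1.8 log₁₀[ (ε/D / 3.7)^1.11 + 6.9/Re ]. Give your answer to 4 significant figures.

Re = ρVD/μ = 1253·1.336·0.07286/0.372 = 327.9.
Re < 2300 → laminar, so f = 64/Re = 0.1952 (roughness is irrelevant in laminar flow).

f ≈ 0.1952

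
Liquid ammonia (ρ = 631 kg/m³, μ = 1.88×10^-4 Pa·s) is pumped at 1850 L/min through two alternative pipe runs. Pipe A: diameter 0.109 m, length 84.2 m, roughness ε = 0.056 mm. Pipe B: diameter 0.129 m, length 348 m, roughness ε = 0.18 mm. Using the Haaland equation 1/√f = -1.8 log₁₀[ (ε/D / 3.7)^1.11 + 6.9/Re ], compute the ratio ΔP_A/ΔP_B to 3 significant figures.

Pipe A: V = Q/A = 0.03083/0.009331 = 3.304 m/s; Re = 1.209e+06; ε/D = 0.000514; Haaland → f = 0.01719; ΔP_A = f(L/D)(ρV²/2) = 4.575e+04 Pa.
Pipe B: V = Q/A = 0.03083/0.01307 = 2.359 m/s; Re = 1.021e+06; ε/D = 0.0014; Haaland → f = 0.02158; ΔP_B = f(L/D)(ρV²/2) = 1.022e+05 Pa.
ΔP_A/ΔP_B = 4.575e+04/1.022e+05 = 0.448.

ΔP_A/ΔP_B ≈ 0.448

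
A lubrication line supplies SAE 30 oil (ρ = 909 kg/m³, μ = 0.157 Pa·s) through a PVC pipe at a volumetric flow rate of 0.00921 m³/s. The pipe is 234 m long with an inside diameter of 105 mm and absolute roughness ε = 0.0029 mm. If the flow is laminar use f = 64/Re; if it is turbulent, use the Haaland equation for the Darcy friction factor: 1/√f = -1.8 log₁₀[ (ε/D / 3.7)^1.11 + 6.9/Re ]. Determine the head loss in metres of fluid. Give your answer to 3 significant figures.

h_f ≈ 12.7 m

Cross-sectional area A = πD²/4 = π(0.105)²/4 = 0.008659 m²; mean velocity V = Q/A = 0.00921/0.008659 = 1.064 m/s.
Reynolds number Re = ρVD/μ = 909 · 1.064 · 0.105 / 0.157 = 646.6.
Re < 2300 → laminar flow, so f = 64/Re = 64/646.6 = 0.09898 (the turbulent correlation is not needed).
Darcy-Weisbach: ΔP = f(L/D)(ρV²/2) = 0.09898·(234/0.105)·(909·1.064²/2) = 0.09898·2229·514.2 = 1.134e+05 Pa.
Head loss h_f = ΔP/(ρg) = 1.134e+05/(909·9.81) = 12.7 m.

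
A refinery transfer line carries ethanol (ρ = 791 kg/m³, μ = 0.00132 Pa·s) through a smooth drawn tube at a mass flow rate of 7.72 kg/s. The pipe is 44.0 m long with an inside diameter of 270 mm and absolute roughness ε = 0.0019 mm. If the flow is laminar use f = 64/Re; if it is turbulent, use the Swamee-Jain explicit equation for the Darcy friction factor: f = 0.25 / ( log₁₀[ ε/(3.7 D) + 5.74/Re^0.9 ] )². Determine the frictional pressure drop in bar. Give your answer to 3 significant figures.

ΔP ≈ 4.47×10^-4 bar

A = πD²/4 = π(0.27)²/4 = 0.05726 m²; mean velocity V = ṁ/(ρA) = 7.72/(791 · 0.05726) = 0.1705 m/s.
Reynolds number Re = ρVD/μ = 791 · 0.1705 · 0.27 / 0.00132 = 2.758e+04.
Re > 4000 → turbulent. Relative roughness ε/D = 1.9e-06/0.27 = 7.04e-06. Swamee-Jain: f = 0.25/(log₁₀[7.04e-06/3.7 + 5.74/2.758e+04^0.9])² = 0.25/(log₁₀[1.9e-06 + 0.000579])² = 0.25/(-3.236)² = 0.02387.
Darcy-Weisbach: ΔP = f(L/D)(ρV²/2) = 0.02387·(44/0.27)·(791·0.1705²/2) = 0.02387·163·11.49 = 44.7 Pa.
ΔP = 44.7 Pa = 4.47×10^-4 bar.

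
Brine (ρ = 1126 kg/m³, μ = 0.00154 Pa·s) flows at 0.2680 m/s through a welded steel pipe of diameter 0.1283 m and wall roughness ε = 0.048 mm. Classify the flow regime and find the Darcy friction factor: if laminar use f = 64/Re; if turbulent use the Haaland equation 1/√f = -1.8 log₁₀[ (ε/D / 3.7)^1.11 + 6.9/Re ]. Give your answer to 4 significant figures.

f ≈ 0.02510

Re = ρVD/μ = 1126·0.268·0.1283/0.00154 = 2.514e+04.
Re > 4000 → turbulent. ε/D = 4.8e-05/0.1283 = 0.000374; Haaland: 1/√f = -1.8 log₁₀[3.68e-05 + 0.000274] = 6.312, so f = 0.0251.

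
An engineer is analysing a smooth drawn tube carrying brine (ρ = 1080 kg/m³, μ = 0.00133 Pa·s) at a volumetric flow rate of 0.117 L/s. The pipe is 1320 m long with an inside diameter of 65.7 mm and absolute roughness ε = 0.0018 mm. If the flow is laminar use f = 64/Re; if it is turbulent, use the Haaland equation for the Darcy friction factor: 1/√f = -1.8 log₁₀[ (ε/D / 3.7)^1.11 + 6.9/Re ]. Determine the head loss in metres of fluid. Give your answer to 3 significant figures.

h_f ≈ 0.0424 m

Q = 0.117 L/s = 0.117/1000 = 0.000117 m³/s.
Cross-sectional area A = πD²/4 = π(0.0657)²/4 = 0.00339 m²; mean velocity V = Q/A = 0.000117/0.00339 = 0.03451 m/s.
Reynolds number Re = ρVD/μ = 1080 · 0.03451 · 0.0657 / 0.00133 = 1841.
Re < 2300 → laminar flow, so f = 64/Re = 64/1841 = 0.03476 (the turbulent correlation is not needed).
Darcy-Weisbach: ΔP = f(L/D)(ρV²/2) = 0.03476·(1320/0.0657)·(1080·0.03451²/2) = 0.03476·2.009e+04·0.6432 = 449.2 Pa.
Head loss h_f = ΔP/(ρg) = 449.2/(1080·9.81) = 0.0424 m.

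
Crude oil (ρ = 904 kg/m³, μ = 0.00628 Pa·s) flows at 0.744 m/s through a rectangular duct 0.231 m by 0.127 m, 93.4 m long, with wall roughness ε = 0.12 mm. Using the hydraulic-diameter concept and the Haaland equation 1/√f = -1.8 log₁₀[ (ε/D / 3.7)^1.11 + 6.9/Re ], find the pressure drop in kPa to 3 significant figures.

ΔP ≈ 3.97 kPa

Hydraulic diameter D_h = 4A/P = 4·(0.231·0.127)/(2·(0.231+0.127)) = 0.1173/0.716 = 0.1639 m.
Re = ρVD_h/μ = 904·0.744·0.1639/0.00628 = 1.755e+04.
ε/D_h = 0.00012/0.1639 = 0.000732; Haaland gives 1/√f = -1.8 log₁₀[7.75e-05+0.000393] = 5.989, so f = 0.02788.
ΔP = f(L/D_h)(ρV²/2) = 0.02788·93.4/0.1639·250.2 = 3975 Pa.
ΔP = 3.97 kPa.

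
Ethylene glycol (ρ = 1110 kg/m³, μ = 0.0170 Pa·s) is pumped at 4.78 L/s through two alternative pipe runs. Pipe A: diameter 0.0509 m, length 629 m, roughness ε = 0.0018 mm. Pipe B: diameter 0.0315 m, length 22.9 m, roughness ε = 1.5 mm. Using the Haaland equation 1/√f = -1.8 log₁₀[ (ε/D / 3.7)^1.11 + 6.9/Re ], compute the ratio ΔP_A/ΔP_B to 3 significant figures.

Pipe A: V = Q/A = 0.00478/0.002035 = 2.349 m/s; Re = 7807; ε/D = 3.54e-05; Haaland → f = 0.03313; ΔP_A = f(L/D)(ρV²/2) = 1.254e+06 Pa.
Pipe B: V = Q/A = 0.00478/0.0007793 = 6.134 m/s; Re = 1.262e+04; ε/D = 0.0476; Haaland → f = 0.07206; ΔP_B = f(L/D)(ρV²/2) = 1.094e+06 Pa.
ΔP_A/ΔP_B = 1.254e+06/1.094e+06 = 1.15.

ΔP_A/ΔP_B ≈ 1.15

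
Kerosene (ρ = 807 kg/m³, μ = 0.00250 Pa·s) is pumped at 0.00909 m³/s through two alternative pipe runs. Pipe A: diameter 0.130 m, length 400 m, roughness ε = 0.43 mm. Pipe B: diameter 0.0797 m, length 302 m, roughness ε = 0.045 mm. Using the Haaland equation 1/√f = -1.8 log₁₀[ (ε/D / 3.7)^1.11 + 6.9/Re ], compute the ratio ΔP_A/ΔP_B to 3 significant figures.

ΔP_A/ΔP_B ≈ 0.154

Pipe A: V = Q/A = 0.00909/0.01327 = 0.6848 m/s; Re = 2.874e+04; ε/D = 0.00331; Haaland → f = 0.03043; ΔP_A = f(L/D)(ρV²/2) = 1.772e+04 Pa.
Pipe B: V = Q/A = 0.00909/0.004989 = 1.822 m/s; Re = 4.688e+04; ε/D = 0.000565; Haaland → f = 0.0227; ΔP_B = f(L/D)(ρV²/2) = 1.152e+05 Pa.
ΔP_A/ΔP_B = 1.772e+04/1.152e+05 = 0.154.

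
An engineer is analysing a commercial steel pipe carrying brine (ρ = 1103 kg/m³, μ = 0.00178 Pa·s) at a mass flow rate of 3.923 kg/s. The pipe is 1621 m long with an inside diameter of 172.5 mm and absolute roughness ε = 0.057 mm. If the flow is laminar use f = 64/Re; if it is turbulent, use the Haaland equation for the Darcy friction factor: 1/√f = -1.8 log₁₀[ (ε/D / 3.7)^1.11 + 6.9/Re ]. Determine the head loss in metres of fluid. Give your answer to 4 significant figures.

A = πD²/4 = π(0.1725)²/4 = 0.02337 m²; mean velocity V = ṁ/(ρA) = 3.923/(1103 · 0.02337) = 0.1522 m/s.
Reynolds number Re = ρVD/μ = 1103 · 0.1522 · 0.1725 / 0.00178 = 1.627e+04.
Re > 4000 → turbulent. Relative roughness ε/D = 5.7e-05/0.1725 = 0.00033. Haaland: 1/√f = -1.8 log₁₀[(0.00033/3.7)^1.11 + 6.9/1.627e+04] = -1.8 log₁₀[3.2e-05 + 0.000424] = 6.014, so f = 0.02765.
Darcy-Weisbach: ΔP = f(L/D)(ρV²/2) = 0.02765·(1621/0.1725)·(1103·0.1522²/2) = 0.02765·9397·12.77 = 3319 Pa.
Head loss h_f = ΔP/(ρg) = 3319/(1103·9.81) = 0.3067 m.

h_f ≈ 0.3067 m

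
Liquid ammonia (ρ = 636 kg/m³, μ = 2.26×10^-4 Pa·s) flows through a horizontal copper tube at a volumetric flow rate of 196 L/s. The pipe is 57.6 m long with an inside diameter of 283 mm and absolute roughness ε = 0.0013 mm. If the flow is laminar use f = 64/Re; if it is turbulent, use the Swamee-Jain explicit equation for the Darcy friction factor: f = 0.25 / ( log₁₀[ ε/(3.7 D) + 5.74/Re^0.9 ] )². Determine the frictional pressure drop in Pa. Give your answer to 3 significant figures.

Q = 196 L/s = 196/1000 = 0.196 m³/s.
Cross-sectional area A = πD²/4 = π(0.283)²/4 = 0.0629 m²; mean velocity V = Q/A = 0.196/0.0629 = 3.116 m/s.
Reynolds number Re = ρVD/μ = 636 · 3.116 · 0.283 / 0.000226 = 2.482e+06.
Re > 4000 → turbulent. Relative roughness ε/D = 1.3e-06/0.283 = 4.59e-06. Swamee-Jain: f = 0.25/(log₁₀[4.59e-06/3.7 + 5.74/2.482e+06^0.9])² = 0.25/(log₁₀[1.24e-06 + 1.01e-05])² = 0.25/(-4.946)² = 0.01022.
Darcy-Weisbach: ΔP = f(L/D)(ρV²/2) = 0.01022·(57.6/0.283)·(636·3.116²/2) = 0.01022·203.5·3088 = 6422 Pa.

ΔP ≈ 6420 Pa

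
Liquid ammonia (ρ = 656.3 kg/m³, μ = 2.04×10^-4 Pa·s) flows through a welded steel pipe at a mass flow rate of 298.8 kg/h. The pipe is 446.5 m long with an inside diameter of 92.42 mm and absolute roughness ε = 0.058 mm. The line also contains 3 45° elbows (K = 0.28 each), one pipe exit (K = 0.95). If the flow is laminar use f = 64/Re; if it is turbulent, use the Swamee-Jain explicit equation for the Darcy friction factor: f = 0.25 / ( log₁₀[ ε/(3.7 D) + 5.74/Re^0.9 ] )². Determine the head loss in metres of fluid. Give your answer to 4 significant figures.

h_f ≈ 0.003305 m

ṁ = 298.8 kg/h = 298.8/3600 = 0.083 kg/s.
A = πD²/4 = π(0.09242)²/4 = 0.006708 m²; mean velocity V = ṁ/(ρA) = 0.083/(656.3 · 0.006708) = 0.01885 m/s.
Reynolds number Re = ρVD/μ = 656.3 · 0.01885 · 0.09242 / 0.000204 = 5605.
Re > 4000 → turbulent. Relative roughness ε/D = 5.8e-05/0.09242 = 0.000628. Swamee-Jain: f = 0.25/(log₁₀[0.000628/3.7 + 5.74/5605^0.9])² = 0.25/(log₁₀[0.00017 + 0.00243])² = 0.25/(-2.585)² = 0.0374.
Total minor-loss coefficient ΣK = 3·0.28 + 1·0.95 = 1.79.
ΔP = [f·L/D + ΣK]·(ρV²/2) = [0.0374·446.5/0.09242 + 1.79]·(656.3·0.01885²/2) = [180.7 + 1.79]·0.1166 = 21.28 Pa.
Head loss h_f = ΔP/(ρg) = 21.28/(656.3·9.81) = 0.003305 m.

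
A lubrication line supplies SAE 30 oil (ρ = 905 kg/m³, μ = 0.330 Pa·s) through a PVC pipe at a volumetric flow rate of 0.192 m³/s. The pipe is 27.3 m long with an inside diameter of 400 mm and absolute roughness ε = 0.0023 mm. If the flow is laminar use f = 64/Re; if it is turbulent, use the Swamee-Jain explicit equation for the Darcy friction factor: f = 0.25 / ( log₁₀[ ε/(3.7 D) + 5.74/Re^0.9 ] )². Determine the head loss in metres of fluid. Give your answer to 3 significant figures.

Cross-sectional area A = πD²/4 = π(0.4)²/4 = 0.1257 m²; mean velocity V = Q/A = 0.192/0.1257 = 1.528 m/s.
Reynolds number Re = ρVD/μ = 905 · 1.528 · 0.4 / 0.33 = 1676.
Re < 2300 → laminar flow, so f = 64/Re = 64/1676 = 0.03819 (the turbulent correlation is not needed).
Darcy-Weisbach: ΔP = f(L/D)(ρV²/2) = 0.03819·(27.3/0.4)·(905·1.528²/2) = 0.03819·68.25·1056 = 2753 Pa.
Head loss h_f = ΔP/(ρg) = 2753/(905·9.81) = 0.310 m.

h_f ≈ 0.310 m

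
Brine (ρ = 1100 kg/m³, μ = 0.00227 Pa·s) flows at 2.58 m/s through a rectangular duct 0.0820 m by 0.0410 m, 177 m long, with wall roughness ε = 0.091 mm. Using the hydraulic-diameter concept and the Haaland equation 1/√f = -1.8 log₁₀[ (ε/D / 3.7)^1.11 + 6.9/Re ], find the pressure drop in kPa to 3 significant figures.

ΔP ≈ 293 kPa

Hydraulic diameter D_h = 4A/P = 4·(0.082·0.041)/(2·(0.082+0.041)) = 0.01345/0.246 = 0.05467 m.
Re = ρVD_h/μ = 1100·2.58·0.05467/0.00227 = 6.835e+04.
ε/D_h = 9.1e-05/0.05467 = 0.00166; Haaland gives 1/√f = -1.8 log₁₀[0.000193+0.000101] = 6.358, so f = 0.02474.
ΔP = f(L/D_h)(ρV²/2) = 0.02474·177/0.05467·3661 = 2.933e+05 Pa.
ΔP = 293 kPa.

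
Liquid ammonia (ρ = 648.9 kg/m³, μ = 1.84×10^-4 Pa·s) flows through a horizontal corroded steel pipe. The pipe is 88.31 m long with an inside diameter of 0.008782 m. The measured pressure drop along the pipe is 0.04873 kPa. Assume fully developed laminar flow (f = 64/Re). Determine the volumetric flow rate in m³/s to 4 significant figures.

Q ≈ 4.378×10^-7 m³/s

For laminar flow, f = 64/Re with Re = ρVD/μ, so Darcy-Weisbach reduces to ΔP = 32μLV/D². Solving for V: V = ΔP·D²/(32μL) = 48.73·(0.008782)²/(32·0.000184·88.31) = 0.007228 m/s.
Check: Re = ρVD/μ = 648.9·0.007228·0.008782/0.000184 = 223.9 < 2300, so the laminar assumption holds.
Q = V·A = 0.007228·(π/4·0.008782²) = 4.378e-07 m³/s = 4.378×10^-7 m³/s.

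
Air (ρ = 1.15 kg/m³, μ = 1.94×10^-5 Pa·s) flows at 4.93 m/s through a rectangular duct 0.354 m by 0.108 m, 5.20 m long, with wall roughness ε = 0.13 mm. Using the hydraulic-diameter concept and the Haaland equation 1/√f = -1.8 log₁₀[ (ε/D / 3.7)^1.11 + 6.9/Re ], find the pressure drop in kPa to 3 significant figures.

ΔP ≈ 0.0102 kPa

Hydraulic diameter D_h = 4A/P = 4·(0.354·0.108)/(2·(0.354+0.108)) = 0.1529/0.924 = 0.1655 m.
Re = ρVD_h/μ = 1.15·4.93·0.1655/1.94e-05 = 4.837e+04.
ε/D_h = 0.00013/0.1655 = 0.000785; Haaland gives 1/√f = -1.8 log₁₀[8.37e-05+0.000143] = 6.561, so f = 0.02323.
ΔP = f(L/D_h)(ρV²/2) = 0.02323·5.2/0.1655·13.98 = 10.2 Pa.
ΔP = 0.0102 kPa.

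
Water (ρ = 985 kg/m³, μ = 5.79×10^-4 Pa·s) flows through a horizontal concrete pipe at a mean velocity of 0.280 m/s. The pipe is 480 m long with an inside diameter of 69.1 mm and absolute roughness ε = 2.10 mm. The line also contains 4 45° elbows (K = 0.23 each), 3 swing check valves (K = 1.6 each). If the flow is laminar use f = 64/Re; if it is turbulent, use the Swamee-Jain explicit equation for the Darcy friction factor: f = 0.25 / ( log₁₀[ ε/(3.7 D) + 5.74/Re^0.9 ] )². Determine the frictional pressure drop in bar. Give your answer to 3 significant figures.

Reynolds number Re = ρVD/μ = 985 · 0.28 · 0.0691 / 0.000579 = 3.291e+04.
Re > 4000 → turbulent. Relative roughness ε/D = 0.0021/0.0691 = 0.0304. Swamee-Jain: f = 0.25/(log₁₀[0.0304/3.7 + 5.74/3.291e+04^0.9])² = 0.25/(log₁₀[0.00821 + 0.000493])² = 0.25/(-2.06)² = 0.05891.
Total minor-loss coefficient ΣK = 4·0.23 + 3·1.6 = 5.72.
ΔP = [f·L/D + ΣK]·(ρV²/2) = [0.05891·480/0.0691 + 5.72]·(985·0.28²/2) = [409.2 + 5.72]·38.61 = 1.602e+04 Pa.
ΔP = 1.602e+04 Pa = 0.160 bar.

ΔP ≈ 0.160 bar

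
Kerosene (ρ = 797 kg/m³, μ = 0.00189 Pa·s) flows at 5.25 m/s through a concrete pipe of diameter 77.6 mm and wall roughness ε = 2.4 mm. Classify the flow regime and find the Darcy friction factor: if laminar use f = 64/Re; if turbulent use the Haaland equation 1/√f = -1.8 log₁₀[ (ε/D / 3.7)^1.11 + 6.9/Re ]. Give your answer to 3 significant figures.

f ≈ 0.0582

Re = ρVD/μ = 797·5.25·0.0776/0.00189 = 1.718e+05.
Re > 4000 → turbulent. ε/D = 0.0024/0.0776 = 0.0309; Haaland: 1/√f = -1.8 log₁₀[0.00494 + 4.02e-05] = 4.145, so f = 0.0582.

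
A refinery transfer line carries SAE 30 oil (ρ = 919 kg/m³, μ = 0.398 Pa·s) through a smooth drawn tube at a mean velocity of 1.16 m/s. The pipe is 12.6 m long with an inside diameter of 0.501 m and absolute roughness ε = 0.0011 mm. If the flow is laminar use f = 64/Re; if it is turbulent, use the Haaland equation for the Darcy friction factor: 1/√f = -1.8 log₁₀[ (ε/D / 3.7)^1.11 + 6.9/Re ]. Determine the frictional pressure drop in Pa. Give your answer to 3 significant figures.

ΔP ≈ 742 Pa

Reynolds number Re = ρVD/μ = 919 · 1.16 · 0.501 / 0.398 = 1342.
Re < 2300 → laminar flow, so f = 64/Re = 64/1342 = 0.04769 (the turbulent correlation is not needed).
Darcy-Weisbach: ΔP = f(L/D)(ρV²/2) = 0.04769·(12.6/0.501)·(919·1.16²/2) = 0.04769·25.15·618.3 = 741.6 Pa.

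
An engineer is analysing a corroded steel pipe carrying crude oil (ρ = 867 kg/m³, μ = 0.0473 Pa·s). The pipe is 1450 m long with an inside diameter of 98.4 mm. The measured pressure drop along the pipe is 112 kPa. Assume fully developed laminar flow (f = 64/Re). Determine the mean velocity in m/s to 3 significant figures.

V ≈ 0.494 m/s

For laminar flow, f = 64/Re with Re = ρVD/μ, so Darcy-Weisbach reduces to ΔP = 32μLV/D². Solving for V: V = ΔP·D²/(32μL) = 1.12e+05·(0.0984)²/(32·0.0473·1450) = 0.4941 m/s.
Check: Re = ρVD/μ = 867·0.4941·0.0984/0.0473 = 891.2 < 2300, so the laminar assumption holds.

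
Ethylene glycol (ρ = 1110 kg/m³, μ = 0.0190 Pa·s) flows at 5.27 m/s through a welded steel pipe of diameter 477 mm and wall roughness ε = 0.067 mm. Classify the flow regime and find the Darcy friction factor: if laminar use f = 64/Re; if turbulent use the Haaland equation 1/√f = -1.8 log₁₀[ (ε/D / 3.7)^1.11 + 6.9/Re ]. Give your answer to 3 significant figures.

Re = ρVD/μ = 1110·5.27·0.477/0.019 = 1.469e+05.
Re > 4000 → turbulent. ε/D = 6.7e-05/0.477 = 0.00014; Haaland: 1/√f = -1.8 log₁₀[1.24e-05 + 4.7e-05] = 7.608, so f = 0.01728.

f ≈ 0.0173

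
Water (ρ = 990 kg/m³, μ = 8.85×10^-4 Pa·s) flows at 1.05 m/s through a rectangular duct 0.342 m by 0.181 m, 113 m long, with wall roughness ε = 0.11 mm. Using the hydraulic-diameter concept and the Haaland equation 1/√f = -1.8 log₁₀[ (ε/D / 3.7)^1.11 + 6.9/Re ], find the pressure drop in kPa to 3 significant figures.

ΔP ≈ 4.68 kPa

Hydraulic diameter D_h = 4A/P = 4·(0.342·0.181)/(2·(0.342+0.181)) = 0.2476/1.046 = 0.2367 m.
Re = ρVD_h/μ = 990·1.05·0.2367/0.000885 = 2.78e+05.
ε/D_h = 0.00011/0.2367 = 0.000465; Haaland gives 1/√f = -1.8 log₁₀[4.68e-05+2.48e-05] = 7.461, so f = 0.01796.
ΔP = f(L/D_h)(ρV²/2) = 0.01796·113/0.2367·545.7 = 4679 Pa.
ΔP = 4.68 kPa.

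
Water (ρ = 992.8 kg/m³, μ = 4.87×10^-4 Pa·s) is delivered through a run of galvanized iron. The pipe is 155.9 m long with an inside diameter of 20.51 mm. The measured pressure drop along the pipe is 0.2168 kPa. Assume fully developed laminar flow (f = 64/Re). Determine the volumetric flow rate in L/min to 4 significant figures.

For laminar flow, f = 64/Re with Re = ρVD/μ, so Darcy-Weisbach reduces to ΔP = 32μLV/D². Solving for V: V = ΔP·D²/(32μL) = 216.8·(0.02051)²/(32·0.000487·155.9) = 0.03754 m/s.
Check: Re = ρVD/μ = 992.8·0.03754·0.02051/0.000487 = 1570 < 2300, so the laminar assumption holds.
Q = V·A = 0.03754·(π/4·0.02051²) = 1.24e-05 m³/s = 0.7441 L/min.

Q ≈ 0.7441 L/min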